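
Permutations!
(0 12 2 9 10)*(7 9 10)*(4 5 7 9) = (0 12 2 10)(4 5 7) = [12, 1, 10, 3, 5, 7, 6, 4, 8, 9, 0, 11, 2]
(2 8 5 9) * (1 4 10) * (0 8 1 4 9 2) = (0 8 5 2 1 9)(4 10) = [8, 9, 1, 3, 10, 2, 6, 7, 5, 0, 4]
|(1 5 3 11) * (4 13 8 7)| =|(1 5 3 11)(4 13 8 7)| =4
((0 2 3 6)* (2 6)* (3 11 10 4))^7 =(0 6)(2 10 3 11 4)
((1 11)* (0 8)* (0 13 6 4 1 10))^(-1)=(0 10 11 1 4 6 13 8)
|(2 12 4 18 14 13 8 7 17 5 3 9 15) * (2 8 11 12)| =42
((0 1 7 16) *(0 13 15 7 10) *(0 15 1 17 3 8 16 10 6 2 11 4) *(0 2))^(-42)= (0 1 16 3)(6 13 8 17)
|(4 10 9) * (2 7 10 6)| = 6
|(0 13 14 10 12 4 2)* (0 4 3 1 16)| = |(0 13 14 10 12 3 1 16)(2 4)| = 8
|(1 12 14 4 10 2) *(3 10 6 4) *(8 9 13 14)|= 18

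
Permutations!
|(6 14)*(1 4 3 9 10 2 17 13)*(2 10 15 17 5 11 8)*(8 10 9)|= 12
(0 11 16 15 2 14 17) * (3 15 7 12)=[11, 1, 14, 15, 4, 5, 6, 12, 8, 9, 10, 16, 3, 13, 17, 2, 7, 0]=(0 11 16 7 12 3 15 2 14 17)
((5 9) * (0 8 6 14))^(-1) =(0 14 6 8)(5 9)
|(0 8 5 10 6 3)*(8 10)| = |(0 10 6 3)(5 8)| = 4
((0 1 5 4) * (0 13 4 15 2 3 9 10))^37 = ((0 1 5 15 2 3 9 10)(4 13))^37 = (0 3 5 10 2 1 9 15)(4 13)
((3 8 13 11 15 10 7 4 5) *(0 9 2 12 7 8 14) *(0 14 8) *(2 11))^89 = ((0 9 11 15 10)(2 12 7 4 5 3 8 13))^89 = (0 10 15 11 9)(2 12 7 4 5 3 8 13)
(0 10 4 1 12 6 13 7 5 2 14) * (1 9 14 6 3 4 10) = [1, 12, 6, 4, 9, 2, 13, 5, 8, 14, 10, 11, 3, 7, 0] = (0 1 12 3 4 9 14)(2 6 13 7 5)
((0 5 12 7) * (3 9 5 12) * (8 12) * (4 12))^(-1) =((0 8 4 12 7)(3 9 5))^(-1) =(0 7 12 4 8)(3 5 9)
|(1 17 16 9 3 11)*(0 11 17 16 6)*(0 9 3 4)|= 9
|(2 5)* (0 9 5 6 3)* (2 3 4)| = 12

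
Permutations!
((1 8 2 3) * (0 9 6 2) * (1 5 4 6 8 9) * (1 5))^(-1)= (0 8 9 1 3 2 6 4 5)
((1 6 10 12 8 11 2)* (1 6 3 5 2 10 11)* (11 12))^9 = (1 5 6 8 3 2 12)(10 11)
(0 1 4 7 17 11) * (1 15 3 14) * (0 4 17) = (0 15 3 14 1 17 11 4 7) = [15, 17, 2, 14, 7, 5, 6, 0, 8, 9, 10, 4, 12, 13, 1, 3, 16, 11]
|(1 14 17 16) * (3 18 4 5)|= |(1 14 17 16)(3 18 4 5)|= 4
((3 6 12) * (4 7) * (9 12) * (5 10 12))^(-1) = ((3 6 9 5 10 12)(4 7))^(-1) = (3 12 10 5 9 6)(4 7)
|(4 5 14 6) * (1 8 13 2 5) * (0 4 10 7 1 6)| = |(0 4 6 10 7 1 8 13 2 5 14)| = 11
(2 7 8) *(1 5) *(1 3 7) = [0, 5, 1, 7, 4, 3, 6, 8, 2] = (1 5 3 7 8 2)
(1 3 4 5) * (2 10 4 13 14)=(1 3 13 14 2 10 4 5)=[0, 3, 10, 13, 5, 1, 6, 7, 8, 9, 4, 11, 12, 14, 2]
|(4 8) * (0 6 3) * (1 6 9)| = |(0 9 1 6 3)(4 8)| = 10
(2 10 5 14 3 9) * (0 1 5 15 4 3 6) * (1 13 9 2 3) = (0 13 9 3 2 10 15 4 1 5 14 6) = [13, 5, 10, 2, 1, 14, 0, 7, 8, 3, 15, 11, 12, 9, 6, 4]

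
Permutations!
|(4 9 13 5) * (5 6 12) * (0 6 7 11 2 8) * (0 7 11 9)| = 30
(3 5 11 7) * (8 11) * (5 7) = (3 7)(5 8 11) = [0, 1, 2, 7, 4, 8, 6, 3, 11, 9, 10, 5]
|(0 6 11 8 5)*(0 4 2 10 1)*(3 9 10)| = 11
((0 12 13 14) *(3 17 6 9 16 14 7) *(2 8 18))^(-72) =(18)(0 16 6 3 13)(7 12 14 9 17)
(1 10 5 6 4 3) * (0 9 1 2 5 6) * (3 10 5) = (0 9 1 5)(2 3)(4 10 6) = [9, 5, 3, 2, 10, 0, 4, 7, 8, 1, 6]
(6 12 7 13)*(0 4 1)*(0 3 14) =(0 4 1 3 14)(6 12 7 13) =[4, 3, 2, 14, 1, 5, 12, 13, 8, 9, 10, 11, 7, 6, 0]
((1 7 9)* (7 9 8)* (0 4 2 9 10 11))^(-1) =((0 4 2 9 1 10 11)(7 8))^(-1) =(0 11 10 1 9 2 4)(7 8)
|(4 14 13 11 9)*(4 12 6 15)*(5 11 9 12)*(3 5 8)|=|(3 5 11 12 6 15 4 14 13 9 8)|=11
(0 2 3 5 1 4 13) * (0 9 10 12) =(0 2 3 5 1 4 13 9 10 12) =[2, 4, 3, 5, 13, 1, 6, 7, 8, 10, 12, 11, 0, 9]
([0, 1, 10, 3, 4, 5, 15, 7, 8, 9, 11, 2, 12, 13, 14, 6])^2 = (15)(2 11 10)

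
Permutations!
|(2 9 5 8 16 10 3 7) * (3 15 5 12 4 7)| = |(2 9 12 4 7)(5 8 16 10 15)| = 5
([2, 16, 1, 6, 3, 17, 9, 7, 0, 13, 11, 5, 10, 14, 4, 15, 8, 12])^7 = [1, 8, 16, 6, 3, 12, 9, 7, 2, 13, 5, 17, 11, 14, 4, 15, 0, 10]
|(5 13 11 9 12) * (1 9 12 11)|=6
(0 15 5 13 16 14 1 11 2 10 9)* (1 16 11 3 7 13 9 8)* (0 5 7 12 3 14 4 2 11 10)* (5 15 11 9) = (0 11 9 15 7 13 10 8 1 14 16 4 2)(3 12) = [11, 14, 0, 12, 2, 5, 6, 13, 1, 15, 8, 9, 3, 10, 16, 7, 4]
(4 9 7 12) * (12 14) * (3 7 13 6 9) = [0, 1, 2, 7, 3, 5, 9, 14, 8, 13, 10, 11, 4, 6, 12] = (3 7 14 12 4)(6 9 13)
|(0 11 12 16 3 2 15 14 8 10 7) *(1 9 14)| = 13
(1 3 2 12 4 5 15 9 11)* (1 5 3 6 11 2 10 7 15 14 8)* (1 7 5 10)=(1 6 11 10 5 14 8 7 15 9 2 12 4 3)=[0, 6, 12, 1, 3, 14, 11, 15, 7, 2, 5, 10, 4, 13, 8, 9]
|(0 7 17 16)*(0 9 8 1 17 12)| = 15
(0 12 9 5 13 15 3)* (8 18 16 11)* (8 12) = (0 8 18 16 11 12 9 5 13 15 3) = [8, 1, 2, 0, 4, 13, 6, 7, 18, 5, 10, 12, 9, 15, 14, 3, 11, 17, 16]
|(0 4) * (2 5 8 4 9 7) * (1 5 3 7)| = 6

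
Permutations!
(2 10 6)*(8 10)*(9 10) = [0, 1, 8, 3, 4, 5, 2, 7, 9, 10, 6] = (2 8 9 10 6)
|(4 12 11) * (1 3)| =|(1 3)(4 12 11)| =6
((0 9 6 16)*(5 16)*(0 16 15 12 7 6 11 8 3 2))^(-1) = (16)(0 2 3 8 11 9)(5 6 7 12 15)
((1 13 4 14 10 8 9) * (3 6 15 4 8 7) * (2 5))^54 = (1 8)(3 10 4 6 7 14 15)(9 13)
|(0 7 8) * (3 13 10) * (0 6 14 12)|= |(0 7 8 6 14 12)(3 13 10)|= 6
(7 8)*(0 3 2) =[3, 1, 0, 2, 4, 5, 6, 8, 7] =(0 3 2)(7 8)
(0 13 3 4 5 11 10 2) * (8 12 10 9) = (0 13 3 4 5 11 9 8 12 10 2) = [13, 1, 0, 4, 5, 11, 6, 7, 12, 8, 2, 9, 10, 3]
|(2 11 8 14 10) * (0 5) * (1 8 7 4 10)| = 30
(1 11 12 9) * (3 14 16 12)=(1 11 3 14 16 12 9)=[0, 11, 2, 14, 4, 5, 6, 7, 8, 1, 10, 3, 9, 13, 16, 15, 12]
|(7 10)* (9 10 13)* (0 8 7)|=|(0 8 7 13 9 10)|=6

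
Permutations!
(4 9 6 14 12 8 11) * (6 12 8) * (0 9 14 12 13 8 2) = (0 9 13 8 11 4 14 2)(6 12) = [9, 1, 0, 3, 14, 5, 12, 7, 11, 13, 10, 4, 6, 8, 2]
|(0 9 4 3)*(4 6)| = 5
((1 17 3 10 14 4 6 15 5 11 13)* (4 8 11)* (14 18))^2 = ((1 17 3 10 18 14 8 11 13)(4 6 15 5))^2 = (1 3 18 8 13 17 10 14 11)(4 15)(5 6)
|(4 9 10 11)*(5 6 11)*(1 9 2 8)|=|(1 9 10 5 6 11 4 2 8)|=9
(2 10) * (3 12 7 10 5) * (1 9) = (1 9)(2 5 3 12 7 10) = [0, 9, 5, 12, 4, 3, 6, 10, 8, 1, 2, 11, 7]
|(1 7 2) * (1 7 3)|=2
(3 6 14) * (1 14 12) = (1 14 3 6 12) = [0, 14, 2, 6, 4, 5, 12, 7, 8, 9, 10, 11, 1, 13, 3]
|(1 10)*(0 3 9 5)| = |(0 3 9 5)(1 10)| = 4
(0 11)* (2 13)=(0 11)(2 13)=[11, 1, 13, 3, 4, 5, 6, 7, 8, 9, 10, 0, 12, 2]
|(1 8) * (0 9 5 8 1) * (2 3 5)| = |(0 9 2 3 5 8)| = 6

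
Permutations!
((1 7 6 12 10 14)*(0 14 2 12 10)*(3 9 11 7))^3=(0 3 7 2 14 9 6 12 1 11 10)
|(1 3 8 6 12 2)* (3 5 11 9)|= 9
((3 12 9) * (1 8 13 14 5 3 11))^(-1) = ((1 8 13 14 5 3 12 9 11))^(-1) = (1 11 9 12 3 5 14 13 8)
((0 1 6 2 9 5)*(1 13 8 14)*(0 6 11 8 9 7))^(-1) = (0 7 2 6 5 9 13)(1 14 8 11)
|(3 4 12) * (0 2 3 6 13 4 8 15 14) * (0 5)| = 28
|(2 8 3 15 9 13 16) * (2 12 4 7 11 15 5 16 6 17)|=14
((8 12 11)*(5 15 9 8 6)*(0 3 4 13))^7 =(15)(0 13 4 3)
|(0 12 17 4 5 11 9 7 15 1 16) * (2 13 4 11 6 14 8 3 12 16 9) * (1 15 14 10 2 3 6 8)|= |(0 16)(1 9 7 14)(2 13 4 5 8 6 10)(3 12 17 11)|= 28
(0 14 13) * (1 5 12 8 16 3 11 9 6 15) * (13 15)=[14, 5, 2, 11, 4, 12, 13, 7, 16, 6, 10, 9, 8, 0, 15, 1, 3]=(0 14 15 1 5 12 8 16 3 11 9 6 13)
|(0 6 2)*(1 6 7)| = |(0 7 1 6 2)| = 5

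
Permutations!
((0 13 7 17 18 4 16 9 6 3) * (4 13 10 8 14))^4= ((0 10 8 14 4 16 9 6 3)(7 17 18 13))^4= (18)(0 4 3 14 6 8 9 10 16)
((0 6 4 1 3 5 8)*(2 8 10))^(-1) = (0 8 2 10 5 3 1 4 6)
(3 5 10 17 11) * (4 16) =(3 5 10 17 11)(4 16) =[0, 1, 2, 5, 16, 10, 6, 7, 8, 9, 17, 3, 12, 13, 14, 15, 4, 11]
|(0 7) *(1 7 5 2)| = 5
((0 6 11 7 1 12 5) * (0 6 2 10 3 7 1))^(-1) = (0 7 3 10 2)(1 11 6 5 12)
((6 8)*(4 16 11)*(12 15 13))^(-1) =(4 11 16)(6 8)(12 13 15)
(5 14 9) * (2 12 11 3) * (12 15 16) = (2 15 16 12 11 3)(5 14 9) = [0, 1, 15, 2, 4, 14, 6, 7, 8, 5, 10, 3, 11, 13, 9, 16, 12]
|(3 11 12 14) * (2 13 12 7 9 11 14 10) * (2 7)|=|(2 13 12 10 7 9 11)(3 14)|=14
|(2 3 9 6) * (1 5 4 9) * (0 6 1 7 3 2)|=|(0 6)(1 5 4 9)(3 7)|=4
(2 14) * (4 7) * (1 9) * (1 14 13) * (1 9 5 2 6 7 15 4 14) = [0, 5, 13, 3, 15, 2, 7, 14, 8, 1, 10, 11, 12, 9, 6, 4] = (1 5 2 13 9)(4 15)(6 7 14)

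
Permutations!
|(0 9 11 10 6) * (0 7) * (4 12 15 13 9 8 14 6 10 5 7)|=12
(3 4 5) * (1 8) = (1 8)(3 4 5) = [0, 8, 2, 4, 5, 3, 6, 7, 1]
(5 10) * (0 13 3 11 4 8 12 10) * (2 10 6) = (0 13 3 11 4 8 12 6 2 10 5) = [13, 1, 10, 11, 8, 0, 2, 7, 12, 9, 5, 4, 6, 3]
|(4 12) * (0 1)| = 2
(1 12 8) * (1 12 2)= (1 2)(8 12)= [0, 2, 1, 3, 4, 5, 6, 7, 12, 9, 10, 11, 8]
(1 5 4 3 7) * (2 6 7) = (1 5 4 3 2 6 7) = [0, 5, 6, 2, 3, 4, 7, 1]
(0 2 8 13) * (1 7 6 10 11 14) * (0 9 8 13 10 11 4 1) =(0 2 13 9 8 10 4 1 7 6 11 14) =[2, 7, 13, 3, 1, 5, 11, 6, 10, 8, 4, 14, 12, 9, 0]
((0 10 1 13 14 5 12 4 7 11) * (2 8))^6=(0 12 1 7 14)(4 13 11 5 10)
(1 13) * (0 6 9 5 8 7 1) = (0 6 9 5 8 7 1 13) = [6, 13, 2, 3, 4, 8, 9, 1, 7, 5, 10, 11, 12, 0]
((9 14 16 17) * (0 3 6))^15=((0 3 6)(9 14 16 17))^15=(9 17 16 14)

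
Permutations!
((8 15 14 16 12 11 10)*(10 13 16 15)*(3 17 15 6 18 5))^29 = (3 17 15 14 6 18 5)(8 10)(11 13 16 12)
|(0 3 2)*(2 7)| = |(0 3 7 2)| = 4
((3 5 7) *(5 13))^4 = ((3 13 5 7))^4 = (13)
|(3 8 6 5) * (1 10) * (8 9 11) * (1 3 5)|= 7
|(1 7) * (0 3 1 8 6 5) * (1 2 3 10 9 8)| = 6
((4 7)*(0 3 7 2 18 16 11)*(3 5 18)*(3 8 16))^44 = (0 7 16 18 2)(3 8 5 4 11)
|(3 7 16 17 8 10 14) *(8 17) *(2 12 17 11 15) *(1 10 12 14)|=10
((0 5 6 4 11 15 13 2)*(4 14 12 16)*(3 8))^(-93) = ((0 5 6 14 12 16 4 11 15 13 2)(3 8))^(-93) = (0 4 5 11 6 15 14 13 12 2 16)(3 8)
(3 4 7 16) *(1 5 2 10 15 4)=(1 5 2 10 15 4 7 16 3)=[0, 5, 10, 1, 7, 2, 6, 16, 8, 9, 15, 11, 12, 13, 14, 4, 3]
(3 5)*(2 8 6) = [0, 1, 8, 5, 4, 3, 2, 7, 6] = (2 8 6)(3 5)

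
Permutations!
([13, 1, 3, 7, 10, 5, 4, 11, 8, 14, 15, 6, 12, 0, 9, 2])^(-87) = [13, 1, 3, 7, 10, 5, 4, 11, 8, 14, 15, 6, 12, 0, 9, 2]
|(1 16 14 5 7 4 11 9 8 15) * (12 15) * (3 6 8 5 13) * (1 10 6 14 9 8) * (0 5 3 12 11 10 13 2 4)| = |(0 5 7)(1 16 9 3 14 2 4 10 6)(8 11)(12 15 13)| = 18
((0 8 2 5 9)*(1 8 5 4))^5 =((0 5 9)(1 8 2 4))^5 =(0 9 5)(1 8 2 4)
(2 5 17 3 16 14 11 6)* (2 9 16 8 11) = [0, 1, 5, 8, 4, 17, 9, 7, 11, 16, 10, 6, 12, 13, 2, 15, 14, 3] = (2 5 17 3 8 11 6 9 16 14)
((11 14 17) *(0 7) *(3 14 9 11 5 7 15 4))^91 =((0 15 4 3 14 17 5 7)(9 11))^91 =(0 3 5 15 14 7 4 17)(9 11)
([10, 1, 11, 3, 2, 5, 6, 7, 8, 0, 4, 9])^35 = (0 9 11 2 4 10)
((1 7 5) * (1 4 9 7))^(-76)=((4 9 7 5))^(-76)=(9)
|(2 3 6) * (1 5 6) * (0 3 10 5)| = 12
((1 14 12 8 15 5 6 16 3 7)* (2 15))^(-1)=((1 14 12 8 2 15 5 6 16 3 7))^(-1)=(1 7 3 16 6 5 15 2 8 12 14)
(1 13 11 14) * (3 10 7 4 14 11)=[0, 13, 2, 10, 14, 5, 6, 4, 8, 9, 7, 11, 12, 3, 1]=(1 13 3 10 7 4 14)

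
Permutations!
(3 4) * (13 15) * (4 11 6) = [0, 1, 2, 11, 3, 5, 4, 7, 8, 9, 10, 6, 12, 15, 14, 13] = (3 11 6 4)(13 15)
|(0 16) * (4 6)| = |(0 16)(4 6)| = 2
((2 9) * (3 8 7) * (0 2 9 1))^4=(9)(0 2 1)(3 8 7)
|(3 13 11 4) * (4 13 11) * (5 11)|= 5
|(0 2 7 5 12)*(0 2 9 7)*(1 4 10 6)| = |(0 9 7 5 12 2)(1 4 10 6)| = 12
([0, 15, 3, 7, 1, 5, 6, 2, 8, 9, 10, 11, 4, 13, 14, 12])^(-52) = [0, 1, 7, 2, 4, 5, 6, 3, 8, 9, 10, 11, 12, 13, 14, 15]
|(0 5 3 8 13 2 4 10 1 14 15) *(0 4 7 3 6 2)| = 40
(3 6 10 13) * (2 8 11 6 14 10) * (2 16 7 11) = (2 8)(3 14 10 13)(6 16 7 11) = [0, 1, 8, 14, 4, 5, 16, 11, 2, 9, 13, 6, 12, 3, 10, 15, 7]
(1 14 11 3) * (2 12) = (1 14 11 3)(2 12) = [0, 14, 12, 1, 4, 5, 6, 7, 8, 9, 10, 3, 2, 13, 11]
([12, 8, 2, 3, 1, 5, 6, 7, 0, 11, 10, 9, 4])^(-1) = [8, 4, 2, 3, 12, 5, 6, 7, 1, 11, 10, 9, 0]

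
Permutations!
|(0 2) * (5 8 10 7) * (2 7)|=|(0 7 5 8 10 2)|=6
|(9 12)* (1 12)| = 3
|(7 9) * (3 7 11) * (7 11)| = 2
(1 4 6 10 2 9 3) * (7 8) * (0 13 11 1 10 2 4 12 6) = (0 13 11 1 12 6 2 9 3 10 4)(7 8) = [13, 12, 9, 10, 0, 5, 2, 8, 7, 3, 4, 1, 6, 11]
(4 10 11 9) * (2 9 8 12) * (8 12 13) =(2 9 4 10 11 12)(8 13) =[0, 1, 9, 3, 10, 5, 6, 7, 13, 4, 11, 12, 2, 8]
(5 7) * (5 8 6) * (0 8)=(0 8 6 5 7)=[8, 1, 2, 3, 4, 7, 5, 0, 6]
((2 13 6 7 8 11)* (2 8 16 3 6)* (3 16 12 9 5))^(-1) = (16)(2 13)(3 5 9 12 7 6)(8 11)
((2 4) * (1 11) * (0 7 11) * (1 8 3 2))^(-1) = (0 1 4 2 3 8 11 7) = ((0 7 11 8 3 2 4 1))^(-1)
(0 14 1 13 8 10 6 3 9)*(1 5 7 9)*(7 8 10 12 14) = (0 7 9)(1 13 10 6 3)(5 8 12 14) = [7, 13, 2, 1, 4, 8, 3, 9, 12, 0, 6, 11, 14, 10, 5]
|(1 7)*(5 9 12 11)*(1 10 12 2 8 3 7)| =9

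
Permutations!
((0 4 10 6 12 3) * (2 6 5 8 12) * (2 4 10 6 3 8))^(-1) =(0 3 2 5 10)(4 6)(8 12)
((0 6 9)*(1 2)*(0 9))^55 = (9)(0 6)(1 2)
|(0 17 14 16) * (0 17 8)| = |(0 8)(14 16 17)| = 6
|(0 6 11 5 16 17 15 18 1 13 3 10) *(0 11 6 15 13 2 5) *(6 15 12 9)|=15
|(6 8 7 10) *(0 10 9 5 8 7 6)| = |(0 10)(5 8 6 7 9)| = 10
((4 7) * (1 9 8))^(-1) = (1 8 9)(4 7)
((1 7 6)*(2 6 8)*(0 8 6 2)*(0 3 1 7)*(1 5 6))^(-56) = ((0 8 3 5 6 7 1))^(-56) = (8)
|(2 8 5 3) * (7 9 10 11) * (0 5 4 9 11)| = 8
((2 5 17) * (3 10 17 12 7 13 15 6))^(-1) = ((2 5 12 7 13 15 6 3 10 17))^(-1) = (2 17 10 3 6 15 13 7 12 5)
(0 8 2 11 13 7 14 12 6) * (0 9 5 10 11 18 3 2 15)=[8, 1, 18, 2, 4, 10, 9, 14, 15, 5, 11, 13, 6, 7, 12, 0, 16, 17, 3]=(0 8 15)(2 18 3)(5 10 11 13 7 14 12 6 9)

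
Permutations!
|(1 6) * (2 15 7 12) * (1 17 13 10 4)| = |(1 6 17 13 10 4)(2 15 7 12)| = 12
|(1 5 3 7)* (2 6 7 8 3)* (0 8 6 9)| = |(0 8 3 6 7 1 5 2 9)| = 9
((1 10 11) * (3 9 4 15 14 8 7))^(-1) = ((1 10 11)(3 9 4 15 14 8 7))^(-1) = (1 11 10)(3 7 8 14 15 4 9)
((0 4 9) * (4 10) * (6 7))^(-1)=((0 10 4 9)(6 7))^(-1)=(0 9 4 10)(6 7)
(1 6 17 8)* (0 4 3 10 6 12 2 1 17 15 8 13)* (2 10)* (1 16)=(0 4 3 2 16 1 12 10 6 15 8 17 13)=[4, 12, 16, 2, 3, 5, 15, 7, 17, 9, 6, 11, 10, 0, 14, 8, 1, 13]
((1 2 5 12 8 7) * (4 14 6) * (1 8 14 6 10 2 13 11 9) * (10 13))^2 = ((1 10 2 5 12 14 13 11 9)(4 6)(7 8))^2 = (1 2 12 13 9 10 5 14 11)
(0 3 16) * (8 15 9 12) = (0 3 16)(8 15 9 12) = [3, 1, 2, 16, 4, 5, 6, 7, 15, 12, 10, 11, 8, 13, 14, 9, 0]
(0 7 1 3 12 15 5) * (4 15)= (0 7 1 3 12 4 15 5)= [7, 3, 2, 12, 15, 0, 6, 1, 8, 9, 10, 11, 4, 13, 14, 5]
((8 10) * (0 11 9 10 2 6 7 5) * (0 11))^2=(2 7 11 10)(5 9 8 6)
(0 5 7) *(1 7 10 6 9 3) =(0 5 10 6 9 3 1 7) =[5, 7, 2, 1, 4, 10, 9, 0, 8, 3, 6]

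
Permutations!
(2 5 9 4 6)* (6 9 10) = (2 5 10 6)(4 9) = [0, 1, 5, 3, 9, 10, 2, 7, 8, 4, 6]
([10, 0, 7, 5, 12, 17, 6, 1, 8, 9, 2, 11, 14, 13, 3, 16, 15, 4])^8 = [7, 2, 0, 17, 14, 4, 6, 10, 8, 9, 1, 11, 3, 13, 5, 15, 16, 12]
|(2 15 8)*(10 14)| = 6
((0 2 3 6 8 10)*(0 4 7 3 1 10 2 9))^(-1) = (0 9)(1 2 8 6 3 7 4 10)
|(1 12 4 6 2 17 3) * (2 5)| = |(1 12 4 6 5 2 17 3)| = 8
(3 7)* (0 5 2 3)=(0 5 2 3 7)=[5, 1, 3, 7, 4, 2, 6, 0]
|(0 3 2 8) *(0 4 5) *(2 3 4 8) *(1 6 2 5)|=|(8)(0 4 1 6 2 5)|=6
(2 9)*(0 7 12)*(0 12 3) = [7, 1, 9, 0, 4, 5, 6, 3, 8, 2, 10, 11, 12] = (12)(0 7 3)(2 9)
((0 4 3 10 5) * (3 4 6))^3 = (0 10 6 5 3)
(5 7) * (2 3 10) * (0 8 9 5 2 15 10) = (0 8 9 5 7 2 3)(10 15) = [8, 1, 3, 0, 4, 7, 6, 2, 9, 5, 15, 11, 12, 13, 14, 10]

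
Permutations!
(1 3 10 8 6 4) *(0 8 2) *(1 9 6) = [8, 3, 0, 10, 9, 5, 4, 7, 1, 6, 2] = (0 8 1 3 10 2)(4 9 6)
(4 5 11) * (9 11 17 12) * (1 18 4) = (1 18 4 5 17 12 9 11) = [0, 18, 2, 3, 5, 17, 6, 7, 8, 11, 10, 1, 9, 13, 14, 15, 16, 12, 4]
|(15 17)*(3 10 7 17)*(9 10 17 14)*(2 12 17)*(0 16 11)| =60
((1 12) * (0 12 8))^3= (0 8 1 12)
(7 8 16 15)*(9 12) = (7 8 16 15)(9 12) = [0, 1, 2, 3, 4, 5, 6, 8, 16, 12, 10, 11, 9, 13, 14, 7, 15]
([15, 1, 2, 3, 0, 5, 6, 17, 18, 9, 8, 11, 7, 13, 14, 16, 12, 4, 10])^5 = (0 17 12 15 4 7 16)(8 10 18)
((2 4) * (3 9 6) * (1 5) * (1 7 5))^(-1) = (2 4)(3 6 9)(5 7)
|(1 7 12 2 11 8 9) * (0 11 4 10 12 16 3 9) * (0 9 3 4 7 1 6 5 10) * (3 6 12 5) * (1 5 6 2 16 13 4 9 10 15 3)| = |(0 11 8 10 6 1 5 15 3 2 7 13 4)(9 12 16)| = 39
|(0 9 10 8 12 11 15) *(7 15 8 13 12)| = 9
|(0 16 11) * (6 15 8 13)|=12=|(0 16 11)(6 15 8 13)|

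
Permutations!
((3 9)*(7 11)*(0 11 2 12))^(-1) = (0 12 2 7 11)(3 9)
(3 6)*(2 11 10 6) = (2 11 10 6 3) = [0, 1, 11, 2, 4, 5, 3, 7, 8, 9, 6, 10]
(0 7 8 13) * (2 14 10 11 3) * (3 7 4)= (0 4 3 2 14 10 11 7 8 13)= [4, 1, 14, 2, 3, 5, 6, 8, 13, 9, 11, 7, 12, 0, 10]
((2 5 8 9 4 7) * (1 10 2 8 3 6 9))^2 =(1 2 3 9 7)(4 8 10 5 6)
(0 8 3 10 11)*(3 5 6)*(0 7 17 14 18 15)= [8, 1, 2, 10, 4, 6, 3, 17, 5, 9, 11, 7, 12, 13, 18, 0, 16, 14, 15]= (0 8 5 6 3 10 11 7 17 14 18 15)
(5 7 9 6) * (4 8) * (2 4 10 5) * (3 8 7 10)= [0, 1, 4, 8, 7, 10, 2, 9, 3, 6, 5]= (2 4 7 9 6)(3 8)(5 10)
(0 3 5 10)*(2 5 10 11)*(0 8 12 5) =(0 3 10 8 12 5 11 2) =[3, 1, 0, 10, 4, 11, 6, 7, 12, 9, 8, 2, 5]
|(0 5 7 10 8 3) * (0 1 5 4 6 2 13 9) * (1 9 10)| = |(0 4 6 2 13 10 8 3 9)(1 5 7)| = 9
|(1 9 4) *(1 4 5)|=|(1 9 5)|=3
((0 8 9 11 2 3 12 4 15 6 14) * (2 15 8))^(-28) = (0 8 14 4 6 12 15 3 11 2 9)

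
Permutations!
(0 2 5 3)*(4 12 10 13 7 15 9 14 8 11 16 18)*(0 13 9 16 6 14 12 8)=(0 2 5 3 13 7 15 16 18 4 8 11 6 14)(9 12 10)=[2, 1, 5, 13, 8, 3, 14, 15, 11, 12, 9, 6, 10, 7, 0, 16, 18, 17, 4]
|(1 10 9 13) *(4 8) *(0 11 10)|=|(0 11 10 9 13 1)(4 8)|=6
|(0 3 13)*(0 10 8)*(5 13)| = |(0 3 5 13 10 8)| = 6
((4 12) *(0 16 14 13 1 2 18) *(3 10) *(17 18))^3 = (0 13 17 16 1 18 14 2)(3 10)(4 12)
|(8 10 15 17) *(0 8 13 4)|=7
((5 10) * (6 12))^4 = ((5 10)(6 12))^4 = (12)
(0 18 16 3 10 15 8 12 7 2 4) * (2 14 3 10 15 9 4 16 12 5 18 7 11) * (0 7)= (2 16 10 9 4 7 14 3 15 8 5 18 12 11)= [0, 1, 16, 15, 7, 18, 6, 14, 5, 4, 9, 2, 11, 13, 3, 8, 10, 17, 12]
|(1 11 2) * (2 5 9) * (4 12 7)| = 15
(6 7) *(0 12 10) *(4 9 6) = (0 12 10)(4 9 6 7) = [12, 1, 2, 3, 9, 5, 7, 4, 8, 6, 0, 11, 10]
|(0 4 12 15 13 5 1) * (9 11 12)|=|(0 4 9 11 12 15 13 5 1)|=9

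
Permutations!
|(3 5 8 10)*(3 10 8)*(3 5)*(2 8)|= 2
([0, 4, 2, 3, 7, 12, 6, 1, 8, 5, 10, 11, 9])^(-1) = [0, 7, 2, 3, 1, 9, 6, 4, 8, 12, 10, 11, 5]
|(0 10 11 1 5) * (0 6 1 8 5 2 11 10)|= |(1 2 11 8 5 6)|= 6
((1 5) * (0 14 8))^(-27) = ((0 14 8)(1 5))^(-27) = (14)(1 5)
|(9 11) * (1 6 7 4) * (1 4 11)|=5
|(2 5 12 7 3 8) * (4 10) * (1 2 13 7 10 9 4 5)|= 12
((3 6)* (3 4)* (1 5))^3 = (6)(1 5)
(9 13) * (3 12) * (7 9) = (3 12)(7 9 13) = [0, 1, 2, 12, 4, 5, 6, 9, 8, 13, 10, 11, 3, 7]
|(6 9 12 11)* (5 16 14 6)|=|(5 16 14 6 9 12 11)|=7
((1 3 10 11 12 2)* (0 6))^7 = (0 6)(1 3 10 11 12 2)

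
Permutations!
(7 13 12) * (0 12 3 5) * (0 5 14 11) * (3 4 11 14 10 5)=(14)(0 12 7 13 4 11)(3 10 5)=[12, 1, 2, 10, 11, 3, 6, 13, 8, 9, 5, 0, 7, 4, 14]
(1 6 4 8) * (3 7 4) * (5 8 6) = (1 5 8)(3 7 4 6) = [0, 5, 2, 7, 6, 8, 3, 4, 1]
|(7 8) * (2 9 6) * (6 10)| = |(2 9 10 6)(7 8)| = 4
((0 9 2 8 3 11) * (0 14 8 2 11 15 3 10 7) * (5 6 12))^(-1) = ((0 9 11 14 8 10 7)(3 15)(5 6 12))^(-1) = (0 7 10 8 14 11 9)(3 15)(5 12 6)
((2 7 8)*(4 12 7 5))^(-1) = (2 8 7 12 4 5)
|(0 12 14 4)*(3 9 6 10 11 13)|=12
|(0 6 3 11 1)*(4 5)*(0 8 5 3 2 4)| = 9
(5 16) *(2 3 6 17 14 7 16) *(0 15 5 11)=[15, 1, 3, 6, 4, 2, 17, 16, 8, 9, 10, 0, 12, 13, 7, 5, 11, 14]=(0 15 5 2 3 6 17 14 7 16 11)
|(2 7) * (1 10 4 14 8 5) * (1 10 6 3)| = |(1 6 3)(2 7)(4 14 8 5 10)| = 30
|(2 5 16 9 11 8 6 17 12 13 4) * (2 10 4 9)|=42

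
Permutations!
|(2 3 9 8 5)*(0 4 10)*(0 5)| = |(0 4 10 5 2 3 9 8)| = 8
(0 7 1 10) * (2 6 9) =(0 7 1 10)(2 6 9) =[7, 10, 6, 3, 4, 5, 9, 1, 8, 2, 0]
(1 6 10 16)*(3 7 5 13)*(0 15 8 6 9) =(0 15 8 6 10 16 1 9)(3 7 5 13) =[15, 9, 2, 7, 4, 13, 10, 5, 6, 0, 16, 11, 12, 3, 14, 8, 1]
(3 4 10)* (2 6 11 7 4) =(2 6 11 7 4 10 3) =[0, 1, 6, 2, 10, 5, 11, 4, 8, 9, 3, 7]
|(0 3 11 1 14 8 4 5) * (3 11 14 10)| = 9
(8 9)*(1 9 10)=(1 9 8 10)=[0, 9, 2, 3, 4, 5, 6, 7, 10, 8, 1]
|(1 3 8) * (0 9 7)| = |(0 9 7)(1 3 8)| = 3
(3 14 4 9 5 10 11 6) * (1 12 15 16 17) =(1 12 15 16 17)(3 14 4 9 5 10 11 6) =[0, 12, 2, 14, 9, 10, 3, 7, 8, 5, 11, 6, 15, 13, 4, 16, 17, 1]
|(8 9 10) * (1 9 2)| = 5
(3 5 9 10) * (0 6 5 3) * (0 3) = (0 6 5 9 10 3) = [6, 1, 2, 0, 4, 9, 5, 7, 8, 10, 3]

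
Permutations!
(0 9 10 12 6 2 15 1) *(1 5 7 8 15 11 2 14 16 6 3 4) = (0 9 10 12 3 4 1)(2 11)(5 7 8 15)(6 14 16) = [9, 0, 11, 4, 1, 7, 14, 8, 15, 10, 12, 2, 3, 13, 16, 5, 6]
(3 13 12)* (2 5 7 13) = (2 5 7 13 12 3) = [0, 1, 5, 2, 4, 7, 6, 13, 8, 9, 10, 11, 3, 12]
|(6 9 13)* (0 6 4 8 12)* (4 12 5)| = 15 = |(0 6 9 13 12)(4 8 5)|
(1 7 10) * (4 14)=(1 7 10)(4 14)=[0, 7, 2, 3, 14, 5, 6, 10, 8, 9, 1, 11, 12, 13, 4]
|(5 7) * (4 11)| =|(4 11)(5 7)| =2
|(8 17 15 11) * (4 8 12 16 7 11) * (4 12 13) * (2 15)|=|(2 15 12 16 7 11 13 4 8 17)|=10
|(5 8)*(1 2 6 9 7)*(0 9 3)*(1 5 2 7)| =9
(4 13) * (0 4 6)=(0 4 13 6)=[4, 1, 2, 3, 13, 5, 0, 7, 8, 9, 10, 11, 12, 6]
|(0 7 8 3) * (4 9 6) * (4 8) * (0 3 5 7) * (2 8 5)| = 10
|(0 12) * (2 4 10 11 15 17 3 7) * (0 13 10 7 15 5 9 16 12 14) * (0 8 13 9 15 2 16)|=16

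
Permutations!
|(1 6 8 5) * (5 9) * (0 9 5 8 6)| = 5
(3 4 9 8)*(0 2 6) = (0 2 6)(3 4 9 8) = [2, 1, 6, 4, 9, 5, 0, 7, 3, 8]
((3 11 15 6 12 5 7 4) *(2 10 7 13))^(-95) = (2 3 12 10 11 5 7 15 13 4 6) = ((2 10 7 4 3 11 15 6 12 5 13))^(-95)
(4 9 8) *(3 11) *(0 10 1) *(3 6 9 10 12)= (0 12 3 11 6 9 8 4 10 1)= [12, 0, 2, 11, 10, 5, 9, 7, 4, 8, 1, 6, 3]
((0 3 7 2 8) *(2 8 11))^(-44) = (11)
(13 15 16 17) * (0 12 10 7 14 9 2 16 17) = (0 12 10 7 14 9 2 16)(13 15 17) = [12, 1, 16, 3, 4, 5, 6, 14, 8, 2, 7, 11, 10, 15, 9, 17, 0, 13]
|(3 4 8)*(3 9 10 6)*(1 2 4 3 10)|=|(1 2 4 8 9)(6 10)|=10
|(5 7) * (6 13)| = 2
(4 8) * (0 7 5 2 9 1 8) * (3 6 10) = (0 7 5 2 9 1 8 4)(3 6 10) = [7, 8, 9, 6, 0, 2, 10, 5, 4, 1, 3]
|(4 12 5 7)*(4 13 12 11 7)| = 6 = |(4 11 7 13 12 5)|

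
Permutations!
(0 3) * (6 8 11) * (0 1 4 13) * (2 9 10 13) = (0 3 1 4 2 9 10 13)(6 8 11) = [3, 4, 9, 1, 2, 5, 8, 7, 11, 10, 13, 6, 12, 0]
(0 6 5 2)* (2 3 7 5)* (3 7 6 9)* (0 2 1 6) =(0 9 3)(1 6)(5 7) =[9, 6, 2, 0, 4, 7, 1, 5, 8, 3]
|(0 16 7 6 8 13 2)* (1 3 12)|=21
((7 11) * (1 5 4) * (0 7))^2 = (0 11 7)(1 4 5)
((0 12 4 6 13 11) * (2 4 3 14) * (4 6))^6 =(0 13 2 3)(6 14 12 11) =((0 12 3 14 2 6 13 11))^6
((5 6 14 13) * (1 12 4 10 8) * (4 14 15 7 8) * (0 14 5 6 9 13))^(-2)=((0 14)(1 12 5 9 13 6 15 7 8)(4 10))^(-2)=(1 7 6 9 12 8 15 13 5)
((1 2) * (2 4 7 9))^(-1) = (1 2 9 7 4)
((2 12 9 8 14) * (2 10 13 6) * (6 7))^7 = ((2 12 9 8 14 10 13 7 6))^7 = (2 7 10 8 12 6 13 14 9)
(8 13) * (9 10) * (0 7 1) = (0 7 1)(8 13)(9 10) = [7, 0, 2, 3, 4, 5, 6, 1, 13, 10, 9, 11, 12, 8]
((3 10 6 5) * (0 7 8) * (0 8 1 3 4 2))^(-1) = (0 2 4 5 6 10 3 1 7)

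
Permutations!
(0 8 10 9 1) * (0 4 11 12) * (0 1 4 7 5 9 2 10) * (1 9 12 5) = [8, 7, 10, 3, 11, 12, 6, 1, 0, 4, 2, 5, 9] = (0 8)(1 7)(2 10)(4 11 5 12 9)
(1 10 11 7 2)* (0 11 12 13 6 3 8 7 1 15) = (0 11 1 10 12 13 6 3 8 7 2 15) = [11, 10, 15, 8, 4, 5, 3, 2, 7, 9, 12, 1, 13, 6, 14, 0]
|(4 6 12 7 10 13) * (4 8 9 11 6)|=8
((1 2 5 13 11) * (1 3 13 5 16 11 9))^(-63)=(16)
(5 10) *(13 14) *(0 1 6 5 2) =(0 1 6 5 10 2)(13 14) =[1, 6, 0, 3, 4, 10, 5, 7, 8, 9, 2, 11, 12, 14, 13]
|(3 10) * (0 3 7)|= 4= |(0 3 10 7)|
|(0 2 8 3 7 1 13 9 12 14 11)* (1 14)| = 28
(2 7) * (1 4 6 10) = (1 4 6 10)(2 7) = [0, 4, 7, 3, 6, 5, 10, 2, 8, 9, 1]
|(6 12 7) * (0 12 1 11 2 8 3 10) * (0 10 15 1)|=12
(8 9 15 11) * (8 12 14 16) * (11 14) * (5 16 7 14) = (5 16 8 9 15)(7 14)(11 12) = [0, 1, 2, 3, 4, 16, 6, 14, 9, 15, 10, 12, 11, 13, 7, 5, 8]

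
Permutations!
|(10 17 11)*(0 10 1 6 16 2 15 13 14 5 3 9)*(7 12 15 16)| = 14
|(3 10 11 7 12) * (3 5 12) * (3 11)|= 2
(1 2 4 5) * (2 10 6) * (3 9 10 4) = (1 4 5)(2 3 9 10 6) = [0, 4, 3, 9, 5, 1, 2, 7, 8, 10, 6]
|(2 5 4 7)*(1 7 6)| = |(1 7 2 5 4 6)| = 6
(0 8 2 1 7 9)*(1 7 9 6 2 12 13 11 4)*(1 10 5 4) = (0 8 12 13 11 1 9)(2 7 6)(4 10 5) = [8, 9, 7, 3, 10, 4, 2, 6, 12, 0, 5, 1, 13, 11]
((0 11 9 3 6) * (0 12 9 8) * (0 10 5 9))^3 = (0 10 3)(5 6 11)(8 9 12)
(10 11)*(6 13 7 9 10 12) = (6 13 7 9 10 11 12) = [0, 1, 2, 3, 4, 5, 13, 9, 8, 10, 11, 12, 6, 7]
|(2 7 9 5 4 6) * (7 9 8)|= |(2 9 5 4 6)(7 8)|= 10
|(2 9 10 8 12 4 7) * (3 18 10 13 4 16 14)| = 35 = |(2 9 13 4 7)(3 18 10 8 12 16 14)|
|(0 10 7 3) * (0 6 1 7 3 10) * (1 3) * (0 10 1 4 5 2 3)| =14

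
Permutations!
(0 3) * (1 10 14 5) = (0 3)(1 10 14 5) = [3, 10, 2, 0, 4, 1, 6, 7, 8, 9, 14, 11, 12, 13, 5]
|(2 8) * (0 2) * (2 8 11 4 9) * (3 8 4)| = 7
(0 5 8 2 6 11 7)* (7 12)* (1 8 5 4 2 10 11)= (0 4 2 6 1 8 10 11 12 7)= [4, 8, 6, 3, 2, 5, 1, 0, 10, 9, 11, 12, 7]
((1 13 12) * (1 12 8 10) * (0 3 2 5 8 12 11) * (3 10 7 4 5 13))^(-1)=(0 11 12 13 2 3 1 10)(4 7 8 5)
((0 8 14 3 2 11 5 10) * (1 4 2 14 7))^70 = (14)(0 5 2 1 8 10 11 4 7)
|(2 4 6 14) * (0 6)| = 5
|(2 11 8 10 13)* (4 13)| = |(2 11 8 10 4 13)| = 6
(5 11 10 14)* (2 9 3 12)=(2 9 3 12)(5 11 10 14)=[0, 1, 9, 12, 4, 11, 6, 7, 8, 3, 14, 10, 2, 13, 5]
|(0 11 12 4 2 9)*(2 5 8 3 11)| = |(0 2 9)(3 11 12 4 5 8)| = 6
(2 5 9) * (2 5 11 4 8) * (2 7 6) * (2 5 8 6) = (2 11 4 6 5 9 8 7) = [0, 1, 11, 3, 6, 9, 5, 2, 7, 8, 10, 4]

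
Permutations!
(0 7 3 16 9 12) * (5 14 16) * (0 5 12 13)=(0 7 3 12 5 14 16 9 13)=[7, 1, 2, 12, 4, 14, 6, 3, 8, 13, 10, 11, 5, 0, 16, 15, 9]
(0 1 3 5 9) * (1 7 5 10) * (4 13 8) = [7, 3, 2, 10, 13, 9, 6, 5, 4, 0, 1, 11, 12, 8] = (0 7 5 9)(1 3 10)(4 13 8)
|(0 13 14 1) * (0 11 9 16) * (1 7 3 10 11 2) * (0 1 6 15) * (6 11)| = 40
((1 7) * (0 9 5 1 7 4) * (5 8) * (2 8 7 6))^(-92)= (0 1 8 6 9 4 5 2 7)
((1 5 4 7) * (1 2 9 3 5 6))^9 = ((1 6)(2 9 3 5 4 7))^9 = (1 6)(2 5)(3 7)(4 9)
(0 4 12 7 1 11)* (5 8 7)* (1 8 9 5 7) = (0 4 12 7 8 1 11)(5 9) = [4, 11, 2, 3, 12, 9, 6, 8, 1, 5, 10, 0, 7]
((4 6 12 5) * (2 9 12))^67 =((2 9 12 5 4 6))^67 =(2 9 12 5 4 6)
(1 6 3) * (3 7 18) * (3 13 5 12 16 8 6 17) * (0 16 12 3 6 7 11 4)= (0 16 8 7 18 13 5 3 1 17 6 11 4)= [16, 17, 2, 1, 0, 3, 11, 18, 7, 9, 10, 4, 12, 5, 14, 15, 8, 6, 13]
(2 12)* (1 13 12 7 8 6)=(1 13 12 2 7 8 6)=[0, 13, 7, 3, 4, 5, 1, 8, 6, 9, 10, 11, 2, 12]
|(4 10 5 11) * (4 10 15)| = 6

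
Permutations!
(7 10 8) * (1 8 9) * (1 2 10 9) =[0, 8, 10, 3, 4, 5, 6, 9, 7, 2, 1] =(1 8 7 9 2 10)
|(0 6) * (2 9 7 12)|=4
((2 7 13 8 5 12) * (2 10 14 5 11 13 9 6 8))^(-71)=(2 13 11 8 6 9 7)(5 12 10 14)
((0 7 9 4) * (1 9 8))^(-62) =(0 9 8)(1 7 4) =((0 7 8 1 9 4))^(-62)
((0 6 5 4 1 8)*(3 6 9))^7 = ((0 9 3 6 5 4 1 8))^7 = (0 8 1 4 5 6 3 9)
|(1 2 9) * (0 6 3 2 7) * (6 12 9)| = |(0 12 9 1 7)(2 6 3)| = 15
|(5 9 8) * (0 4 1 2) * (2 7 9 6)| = 9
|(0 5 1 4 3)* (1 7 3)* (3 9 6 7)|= 6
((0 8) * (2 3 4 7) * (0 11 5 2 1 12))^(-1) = (0 12 1 7 4 3 2 5 11 8)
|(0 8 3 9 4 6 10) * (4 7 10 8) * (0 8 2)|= 20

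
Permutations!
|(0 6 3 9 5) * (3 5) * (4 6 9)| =6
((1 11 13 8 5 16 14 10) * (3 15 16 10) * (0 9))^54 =(3 16)(14 15) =((0 9)(1 11 13 8 5 10)(3 15 16 14))^54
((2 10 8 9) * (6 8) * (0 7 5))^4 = ((0 7 5)(2 10 6 8 9))^4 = (0 7 5)(2 9 8 6 10)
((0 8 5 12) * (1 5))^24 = ((0 8 1 5 12))^24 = (0 12 5 1 8)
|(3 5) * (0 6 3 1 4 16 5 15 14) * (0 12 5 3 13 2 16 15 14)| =|(0 6 13 2 16 3 14 12 5 1 4 15)| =12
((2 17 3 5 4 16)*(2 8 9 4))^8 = ((2 17 3 5)(4 16 8 9))^8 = (17)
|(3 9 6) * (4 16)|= 6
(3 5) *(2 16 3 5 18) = (2 16 3 18) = [0, 1, 16, 18, 4, 5, 6, 7, 8, 9, 10, 11, 12, 13, 14, 15, 3, 17, 2]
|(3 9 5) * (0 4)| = |(0 4)(3 9 5)| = 6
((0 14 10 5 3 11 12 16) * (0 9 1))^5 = ((0 14 10 5 3 11 12 16 9 1))^5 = (0 11)(1 3)(5 9)(10 16)(12 14)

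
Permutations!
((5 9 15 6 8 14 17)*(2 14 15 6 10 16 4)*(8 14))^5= ((2 8 15 10 16 4)(5 9 6 14 17))^5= (17)(2 4 16 10 15 8)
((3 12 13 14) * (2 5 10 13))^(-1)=((2 5 10 13 14 3 12))^(-1)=(2 12 3 14 13 10 5)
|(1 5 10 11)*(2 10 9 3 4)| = 8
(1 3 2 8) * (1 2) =(1 3)(2 8) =[0, 3, 8, 1, 4, 5, 6, 7, 2]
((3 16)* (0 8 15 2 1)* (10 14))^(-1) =(0 1 2 15 8)(3 16)(10 14)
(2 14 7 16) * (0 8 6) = (0 8 6)(2 14 7 16) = [8, 1, 14, 3, 4, 5, 0, 16, 6, 9, 10, 11, 12, 13, 7, 15, 2]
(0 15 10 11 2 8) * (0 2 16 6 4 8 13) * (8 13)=(0 15 10 11 16 6 4 13)(2 8)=[15, 1, 8, 3, 13, 5, 4, 7, 2, 9, 11, 16, 12, 0, 14, 10, 6]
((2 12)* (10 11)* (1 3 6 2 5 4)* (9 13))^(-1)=((1 3 6 2 12 5 4)(9 13)(10 11))^(-1)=(1 4 5 12 2 6 3)(9 13)(10 11)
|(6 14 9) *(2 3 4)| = 3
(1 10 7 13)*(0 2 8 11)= (0 2 8 11)(1 10 7 13)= [2, 10, 8, 3, 4, 5, 6, 13, 11, 9, 7, 0, 12, 1]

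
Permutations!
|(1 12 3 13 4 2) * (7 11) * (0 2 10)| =|(0 2 1 12 3 13 4 10)(7 11)| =8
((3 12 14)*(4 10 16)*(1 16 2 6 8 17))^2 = (1 4 2 8)(3 14 12)(6 17 16 10)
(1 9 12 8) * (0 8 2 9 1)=(0 8)(2 9 12)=[8, 1, 9, 3, 4, 5, 6, 7, 0, 12, 10, 11, 2]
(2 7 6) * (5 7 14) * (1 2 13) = (1 2 14 5 7 6 13) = [0, 2, 14, 3, 4, 7, 13, 6, 8, 9, 10, 11, 12, 1, 5]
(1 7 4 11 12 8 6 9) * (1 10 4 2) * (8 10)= (1 7 2)(4 11 12 10)(6 9 8)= [0, 7, 1, 3, 11, 5, 9, 2, 6, 8, 4, 12, 10]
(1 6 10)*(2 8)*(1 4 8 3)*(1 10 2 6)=(2 3 10 4 8 6)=[0, 1, 3, 10, 8, 5, 2, 7, 6, 9, 4]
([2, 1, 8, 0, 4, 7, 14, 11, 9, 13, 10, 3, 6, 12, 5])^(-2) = [11, 1, 3, 7, 4, 6, 13, 14, 0, 2, 10, 5, 9, 8, 12]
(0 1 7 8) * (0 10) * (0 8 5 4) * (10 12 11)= (0 1 7 5 4)(8 12 11 10)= [1, 7, 2, 3, 0, 4, 6, 5, 12, 9, 8, 10, 11]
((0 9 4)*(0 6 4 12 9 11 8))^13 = ((0 11 8)(4 6)(9 12))^13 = (0 11 8)(4 6)(9 12)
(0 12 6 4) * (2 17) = (0 12 6 4)(2 17) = [12, 1, 17, 3, 0, 5, 4, 7, 8, 9, 10, 11, 6, 13, 14, 15, 16, 2]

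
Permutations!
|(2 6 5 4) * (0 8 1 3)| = 4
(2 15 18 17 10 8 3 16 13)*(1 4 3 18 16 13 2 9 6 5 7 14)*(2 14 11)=(1 4 3 13 9 6 5 7 11 2 15 16 14)(8 18 17 10)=[0, 4, 15, 13, 3, 7, 5, 11, 18, 6, 8, 2, 12, 9, 1, 16, 14, 10, 17]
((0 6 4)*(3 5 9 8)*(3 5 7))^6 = ((0 6 4)(3 7)(5 9 8))^6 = (9)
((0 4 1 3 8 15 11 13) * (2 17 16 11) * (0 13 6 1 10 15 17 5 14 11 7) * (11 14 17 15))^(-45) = (0 17 15 1 10 7 5 8 6 4 16 2 3 11)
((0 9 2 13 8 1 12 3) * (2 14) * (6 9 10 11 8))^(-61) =(0 11 1 3 10 8 12)(2 14 9 6 13)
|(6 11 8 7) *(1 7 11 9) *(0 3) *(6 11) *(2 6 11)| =|(0 3)(1 7 2 6 9)(8 11)| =10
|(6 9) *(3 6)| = 3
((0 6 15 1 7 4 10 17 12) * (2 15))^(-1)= ((0 6 2 15 1 7 4 10 17 12))^(-1)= (0 12 17 10 4 7 1 15 2 6)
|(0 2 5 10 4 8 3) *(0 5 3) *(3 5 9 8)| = 8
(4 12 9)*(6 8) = [0, 1, 2, 3, 12, 5, 8, 7, 6, 4, 10, 11, 9] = (4 12 9)(6 8)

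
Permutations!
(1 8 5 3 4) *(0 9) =(0 9)(1 8 5 3 4) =[9, 8, 2, 4, 1, 3, 6, 7, 5, 0]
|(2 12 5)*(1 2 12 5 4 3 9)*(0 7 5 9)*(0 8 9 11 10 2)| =|(0 7 5 12 4 3 8 9 1)(2 11 10)| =9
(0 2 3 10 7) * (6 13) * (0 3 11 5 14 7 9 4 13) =[2, 1, 11, 10, 13, 14, 0, 3, 8, 4, 9, 5, 12, 6, 7] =(0 2 11 5 14 7 3 10 9 4 13 6)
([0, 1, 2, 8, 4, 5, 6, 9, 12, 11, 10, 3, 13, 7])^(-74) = [0, 1, 2, 13, 4, 5, 6, 3, 7, 8, 10, 12, 9, 11]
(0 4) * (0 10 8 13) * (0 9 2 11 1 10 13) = [4, 10, 11, 3, 13, 5, 6, 7, 0, 2, 8, 1, 12, 9] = (0 4 13 9 2 11 1 10 8)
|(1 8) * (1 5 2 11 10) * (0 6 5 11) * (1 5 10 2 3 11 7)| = |(0 6 10 5 3 11 2)(1 8 7)| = 21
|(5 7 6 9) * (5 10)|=5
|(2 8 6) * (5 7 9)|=3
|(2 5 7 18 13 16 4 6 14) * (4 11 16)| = 8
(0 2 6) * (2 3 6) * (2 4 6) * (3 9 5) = (0 9 5 3 2 4 6) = [9, 1, 4, 2, 6, 3, 0, 7, 8, 5]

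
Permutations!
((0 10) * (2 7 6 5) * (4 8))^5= ((0 10)(2 7 6 5)(4 8))^5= (0 10)(2 7 6 5)(4 8)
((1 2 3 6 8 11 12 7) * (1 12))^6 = (12)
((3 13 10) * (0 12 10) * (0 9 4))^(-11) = ((0 12 10 3 13 9 4))^(-11) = (0 3 4 10 9 12 13)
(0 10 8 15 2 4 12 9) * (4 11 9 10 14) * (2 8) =(0 14 4 12 10 2 11 9)(8 15) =[14, 1, 11, 3, 12, 5, 6, 7, 15, 0, 2, 9, 10, 13, 4, 8]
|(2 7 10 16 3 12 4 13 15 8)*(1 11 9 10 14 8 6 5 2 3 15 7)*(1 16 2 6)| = 14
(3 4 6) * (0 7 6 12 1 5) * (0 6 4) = (0 7 4 12 1 5 6 3) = [7, 5, 2, 0, 12, 6, 3, 4, 8, 9, 10, 11, 1]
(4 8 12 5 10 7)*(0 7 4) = (0 7)(4 8 12 5 10) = [7, 1, 2, 3, 8, 10, 6, 0, 12, 9, 4, 11, 5]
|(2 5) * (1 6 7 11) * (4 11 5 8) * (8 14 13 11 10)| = 24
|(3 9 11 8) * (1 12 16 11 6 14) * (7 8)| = 10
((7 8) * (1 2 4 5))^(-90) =(8)(1 4)(2 5)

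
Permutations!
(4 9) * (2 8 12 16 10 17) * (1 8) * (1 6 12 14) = (1 8 14)(2 6 12 16 10 17)(4 9) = [0, 8, 6, 3, 9, 5, 12, 7, 14, 4, 17, 11, 16, 13, 1, 15, 10, 2]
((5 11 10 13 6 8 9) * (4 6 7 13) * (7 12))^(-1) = ((4 6 8 9 5 11 10)(7 13 12))^(-1) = (4 10 11 5 9 8 6)(7 12 13)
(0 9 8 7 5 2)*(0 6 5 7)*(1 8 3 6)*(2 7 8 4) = (0 9 3 6 5 7 8)(1 4 2) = [9, 4, 1, 6, 2, 7, 5, 8, 0, 3]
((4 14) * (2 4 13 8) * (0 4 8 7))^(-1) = (0 7 13 14 4)(2 8)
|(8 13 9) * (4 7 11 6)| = 12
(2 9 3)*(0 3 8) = (0 3 2 9 8) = [3, 1, 9, 2, 4, 5, 6, 7, 0, 8]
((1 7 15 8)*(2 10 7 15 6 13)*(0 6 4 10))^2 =((0 6 13 2)(1 15 8)(4 10 7))^2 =(0 13)(1 8 15)(2 6)(4 7 10)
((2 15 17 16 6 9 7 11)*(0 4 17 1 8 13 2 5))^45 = (17)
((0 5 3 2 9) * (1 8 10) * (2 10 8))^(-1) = (0 9 2 1 10 3 5)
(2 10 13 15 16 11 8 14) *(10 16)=(2 16 11 8 14)(10 13 15)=[0, 1, 16, 3, 4, 5, 6, 7, 14, 9, 13, 8, 12, 15, 2, 10, 11]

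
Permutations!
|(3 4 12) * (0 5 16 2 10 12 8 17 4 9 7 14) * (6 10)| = 33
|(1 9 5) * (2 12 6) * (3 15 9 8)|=|(1 8 3 15 9 5)(2 12 6)|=6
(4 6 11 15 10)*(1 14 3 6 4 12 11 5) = (1 14 3 6 5)(10 12 11 15) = [0, 14, 2, 6, 4, 1, 5, 7, 8, 9, 12, 15, 11, 13, 3, 10]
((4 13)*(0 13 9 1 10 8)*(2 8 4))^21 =(0 13 2 8)(1 10 4 9)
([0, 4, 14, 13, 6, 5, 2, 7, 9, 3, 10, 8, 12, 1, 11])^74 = (1 14 3 6 8)(2 9 4 11 13)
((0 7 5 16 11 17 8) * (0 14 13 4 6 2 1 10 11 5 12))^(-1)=(0 12 7)(1 2 6 4 13 14 8 17 11 10)(5 16)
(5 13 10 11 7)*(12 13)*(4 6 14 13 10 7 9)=(4 6 14 13 7 5 12 10 11 9)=[0, 1, 2, 3, 6, 12, 14, 5, 8, 4, 11, 9, 10, 7, 13]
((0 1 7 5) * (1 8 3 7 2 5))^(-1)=(0 5 2 1 7 3 8)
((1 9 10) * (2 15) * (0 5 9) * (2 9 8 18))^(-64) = ((0 5 8 18 2 15 9 10 1))^(-64) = (0 1 10 9 15 2 18 8 5)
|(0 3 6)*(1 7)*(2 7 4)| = 12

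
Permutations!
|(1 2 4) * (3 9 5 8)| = 12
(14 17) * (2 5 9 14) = (2 5 9 14 17) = [0, 1, 5, 3, 4, 9, 6, 7, 8, 14, 10, 11, 12, 13, 17, 15, 16, 2]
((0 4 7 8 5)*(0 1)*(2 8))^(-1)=(0 1 5 8 2 7 4)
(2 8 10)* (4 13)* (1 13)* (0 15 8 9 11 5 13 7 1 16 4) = [15, 7, 9, 3, 16, 13, 6, 1, 10, 11, 2, 5, 12, 0, 14, 8, 4] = (0 15 8 10 2 9 11 5 13)(1 7)(4 16)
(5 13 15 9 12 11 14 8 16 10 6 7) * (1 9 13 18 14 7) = (1 9 12 11 7 5 18 14 8 16 10 6)(13 15) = [0, 9, 2, 3, 4, 18, 1, 5, 16, 12, 6, 7, 11, 15, 8, 13, 10, 17, 14]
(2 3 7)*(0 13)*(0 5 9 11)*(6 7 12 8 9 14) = [13, 1, 3, 12, 4, 14, 7, 2, 9, 11, 10, 0, 8, 5, 6] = (0 13 5 14 6 7 2 3 12 8 9 11)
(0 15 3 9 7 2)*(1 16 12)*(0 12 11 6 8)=[15, 16, 12, 9, 4, 5, 8, 2, 0, 7, 10, 6, 1, 13, 14, 3, 11]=(0 15 3 9 7 2 12 1 16 11 6 8)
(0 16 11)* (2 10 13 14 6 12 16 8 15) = (0 8 15 2 10 13 14 6 12 16 11) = [8, 1, 10, 3, 4, 5, 12, 7, 15, 9, 13, 0, 16, 14, 6, 2, 11]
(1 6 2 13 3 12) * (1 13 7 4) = (1 6 2 7 4)(3 12 13) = [0, 6, 7, 12, 1, 5, 2, 4, 8, 9, 10, 11, 13, 3]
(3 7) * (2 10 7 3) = (2 10 7) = [0, 1, 10, 3, 4, 5, 6, 2, 8, 9, 7]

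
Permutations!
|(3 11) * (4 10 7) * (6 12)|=6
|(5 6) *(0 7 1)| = 6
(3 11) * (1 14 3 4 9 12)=(1 14 3 11 4 9 12)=[0, 14, 2, 11, 9, 5, 6, 7, 8, 12, 10, 4, 1, 13, 3]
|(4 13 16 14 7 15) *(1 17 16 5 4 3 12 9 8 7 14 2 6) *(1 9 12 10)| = |(1 17 16 2 6 9 8 7 15 3 10)(4 13 5)| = 33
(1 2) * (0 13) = (0 13)(1 2) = [13, 2, 1, 3, 4, 5, 6, 7, 8, 9, 10, 11, 12, 0]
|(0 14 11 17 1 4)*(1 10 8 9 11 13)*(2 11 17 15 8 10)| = 30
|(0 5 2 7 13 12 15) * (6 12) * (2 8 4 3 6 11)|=|(0 5 8 4 3 6 12 15)(2 7 13 11)|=8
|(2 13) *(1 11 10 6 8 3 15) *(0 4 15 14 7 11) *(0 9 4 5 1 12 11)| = |(0 5 1 9 4 15 12 11 10 6 8 3 14 7)(2 13)| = 14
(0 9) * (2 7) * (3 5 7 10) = [9, 1, 10, 5, 4, 7, 6, 2, 8, 0, 3] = (0 9)(2 10 3 5 7)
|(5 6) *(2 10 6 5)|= |(2 10 6)|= 3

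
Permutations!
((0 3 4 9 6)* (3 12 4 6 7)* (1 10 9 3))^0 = ((0 12 4 3 6)(1 10 9 7))^0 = (12)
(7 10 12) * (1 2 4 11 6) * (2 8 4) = (1 8 4 11 6)(7 10 12) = [0, 8, 2, 3, 11, 5, 1, 10, 4, 9, 12, 6, 7]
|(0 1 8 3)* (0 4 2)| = |(0 1 8 3 4 2)| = 6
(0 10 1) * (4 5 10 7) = (0 7 4 5 10 1) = [7, 0, 2, 3, 5, 10, 6, 4, 8, 9, 1]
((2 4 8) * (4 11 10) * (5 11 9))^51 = (2 5 10 8 9 11 4)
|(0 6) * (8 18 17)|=|(0 6)(8 18 17)|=6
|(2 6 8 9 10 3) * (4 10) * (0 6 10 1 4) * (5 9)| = |(0 6 8 5 9)(1 4)(2 10 3)| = 30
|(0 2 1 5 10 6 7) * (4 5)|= 8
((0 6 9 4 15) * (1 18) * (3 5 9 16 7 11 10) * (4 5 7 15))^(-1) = (0 15 16 6)(1 18)(3 10 11 7)(5 9)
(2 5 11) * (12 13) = (2 5 11)(12 13) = [0, 1, 5, 3, 4, 11, 6, 7, 8, 9, 10, 2, 13, 12]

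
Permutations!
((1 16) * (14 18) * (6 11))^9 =(1 16)(6 11)(14 18)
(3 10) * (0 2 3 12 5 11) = (0 2 3 10 12 5 11) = [2, 1, 3, 10, 4, 11, 6, 7, 8, 9, 12, 0, 5]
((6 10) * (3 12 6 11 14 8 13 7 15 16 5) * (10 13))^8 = (16) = ((3 12 6 13 7 15 16 5)(8 10 11 14))^8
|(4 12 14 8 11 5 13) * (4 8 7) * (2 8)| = |(2 8 11 5 13)(4 12 14 7)| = 20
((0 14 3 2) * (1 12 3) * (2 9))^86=((0 14 1 12 3 9 2))^86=(0 1 3 2 14 12 9)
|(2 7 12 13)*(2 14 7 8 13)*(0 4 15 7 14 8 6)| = 14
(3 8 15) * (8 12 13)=(3 12 13 8 15)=[0, 1, 2, 12, 4, 5, 6, 7, 15, 9, 10, 11, 13, 8, 14, 3]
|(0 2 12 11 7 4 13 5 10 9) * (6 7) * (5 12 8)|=|(0 2 8 5 10 9)(4 13 12 11 6 7)|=6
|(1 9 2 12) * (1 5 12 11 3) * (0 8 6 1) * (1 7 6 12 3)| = 20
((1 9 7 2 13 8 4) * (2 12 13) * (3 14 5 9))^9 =(1 4 8 13 12 7 9 5 14 3) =((1 3 14 5 9 7 12 13 8 4))^9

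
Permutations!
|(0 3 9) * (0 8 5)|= 5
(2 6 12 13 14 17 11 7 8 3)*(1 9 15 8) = (1 9 15 8 3 2 6 12 13 14 17 11 7) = [0, 9, 6, 2, 4, 5, 12, 1, 3, 15, 10, 7, 13, 14, 17, 8, 16, 11]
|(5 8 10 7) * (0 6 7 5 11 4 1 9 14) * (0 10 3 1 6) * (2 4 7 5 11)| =|(1 9 14 10 11 7 2 4 6 5 8 3)| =12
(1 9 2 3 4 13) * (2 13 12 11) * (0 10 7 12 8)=[10, 9, 3, 4, 8, 5, 6, 12, 0, 13, 7, 2, 11, 1]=(0 10 7 12 11 2 3 4 8)(1 9 13)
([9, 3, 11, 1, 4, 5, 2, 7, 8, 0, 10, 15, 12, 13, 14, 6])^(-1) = (0 9)(1 3)(2 6 15 11)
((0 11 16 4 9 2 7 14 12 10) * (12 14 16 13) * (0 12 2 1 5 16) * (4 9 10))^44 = (16)(0 7 2 13 11)(4 12 10)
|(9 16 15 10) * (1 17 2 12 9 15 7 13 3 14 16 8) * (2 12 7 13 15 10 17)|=8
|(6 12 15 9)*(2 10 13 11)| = 4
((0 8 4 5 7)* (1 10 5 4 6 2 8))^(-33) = ((0 1 10 5 7)(2 8 6))^(-33) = (0 10 7 1 5)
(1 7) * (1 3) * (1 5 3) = [0, 7, 2, 5, 4, 3, 6, 1] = (1 7)(3 5)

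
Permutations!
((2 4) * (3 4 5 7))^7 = ((2 5 7 3 4))^7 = (2 7 4 5 3)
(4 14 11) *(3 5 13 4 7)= (3 5 13 4 14 11 7)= [0, 1, 2, 5, 14, 13, 6, 3, 8, 9, 10, 7, 12, 4, 11]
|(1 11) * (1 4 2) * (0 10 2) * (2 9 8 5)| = |(0 10 9 8 5 2 1 11 4)| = 9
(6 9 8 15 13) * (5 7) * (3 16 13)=(3 16 13 6 9 8 15)(5 7)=[0, 1, 2, 16, 4, 7, 9, 5, 15, 8, 10, 11, 12, 6, 14, 3, 13]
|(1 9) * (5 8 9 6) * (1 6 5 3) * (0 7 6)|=|(0 7 6 3 1 5 8 9)|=8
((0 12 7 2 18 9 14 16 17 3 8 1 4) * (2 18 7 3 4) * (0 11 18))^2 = (0 3 1 7 12 8 2)(4 18 14 17 11 9 16)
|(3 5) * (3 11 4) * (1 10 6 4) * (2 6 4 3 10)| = 6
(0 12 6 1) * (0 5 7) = [12, 5, 2, 3, 4, 7, 1, 0, 8, 9, 10, 11, 6] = (0 12 6 1 5 7)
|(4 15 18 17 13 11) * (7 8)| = 6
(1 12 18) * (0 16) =[16, 12, 2, 3, 4, 5, 6, 7, 8, 9, 10, 11, 18, 13, 14, 15, 0, 17, 1] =(0 16)(1 12 18)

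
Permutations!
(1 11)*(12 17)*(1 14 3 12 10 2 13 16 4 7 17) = [0, 11, 13, 12, 7, 5, 6, 17, 8, 9, 2, 14, 1, 16, 3, 15, 4, 10] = (1 11 14 3 12)(2 13 16 4 7 17 10)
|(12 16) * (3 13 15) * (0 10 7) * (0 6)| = 12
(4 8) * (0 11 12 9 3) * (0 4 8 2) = (0 11 12 9 3 4 2) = [11, 1, 0, 4, 2, 5, 6, 7, 8, 3, 10, 12, 9]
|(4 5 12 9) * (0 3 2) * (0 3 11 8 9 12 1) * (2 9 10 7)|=|(12)(0 11 8 10 7 2 3 9 4 5 1)|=11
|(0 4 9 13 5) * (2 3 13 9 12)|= |(0 4 12 2 3 13 5)|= 7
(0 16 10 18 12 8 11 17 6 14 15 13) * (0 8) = (0 16 10 18 12)(6 14 15 13 8 11 17) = [16, 1, 2, 3, 4, 5, 14, 7, 11, 9, 18, 17, 0, 8, 15, 13, 10, 6, 12]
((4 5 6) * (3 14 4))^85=((3 14 4 5 6))^85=(14)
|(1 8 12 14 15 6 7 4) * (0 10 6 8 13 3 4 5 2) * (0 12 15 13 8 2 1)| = 14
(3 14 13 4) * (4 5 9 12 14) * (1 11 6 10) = (1 11 6 10)(3 4)(5 9 12 14 13) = [0, 11, 2, 4, 3, 9, 10, 7, 8, 12, 1, 6, 14, 5, 13]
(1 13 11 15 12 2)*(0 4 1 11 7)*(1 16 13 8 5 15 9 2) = [4, 8, 11, 3, 16, 15, 6, 0, 5, 2, 10, 9, 1, 7, 14, 12, 13] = (0 4 16 13 7)(1 8 5 15 12)(2 11 9)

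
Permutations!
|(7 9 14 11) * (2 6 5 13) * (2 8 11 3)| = |(2 6 5 13 8 11 7 9 14 3)| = 10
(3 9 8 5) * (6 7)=(3 9 8 5)(6 7)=[0, 1, 2, 9, 4, 3, 7, 6, 5, 8]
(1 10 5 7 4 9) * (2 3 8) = (1 10 5 7 4 9)(2 3 8) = [0, 10, 3, 8, 9, 7, 6, 4, 2, 1, 5]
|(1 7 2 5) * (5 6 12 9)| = |(1 7 2 6 12 9 5)| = 7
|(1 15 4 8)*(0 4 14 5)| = 7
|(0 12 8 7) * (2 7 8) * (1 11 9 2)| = |(0 12 1 11 9 2 7)| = 7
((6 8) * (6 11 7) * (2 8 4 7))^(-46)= ((2 8 11)(4 7 6))^(-46)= (2 11 8)(4 6 7)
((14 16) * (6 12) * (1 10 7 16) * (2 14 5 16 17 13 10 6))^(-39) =(1 6 12 2 14)(5 16)(7 17 13 10)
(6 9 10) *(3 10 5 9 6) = (3 10)(5 9) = [0, 1, 2, 10, 4, 9, 6, 7, 8, 5, 3]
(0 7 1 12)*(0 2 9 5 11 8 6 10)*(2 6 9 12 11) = [7, 11, 12, 3, 4, 2, 10, 1, 9, 5, 0, 8, 6] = (0 7 1 11 8 9 5 2 12 6 10)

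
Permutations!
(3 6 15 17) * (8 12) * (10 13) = (3 6 15 17)(8 12)(10 13) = [0, 1, 2, 6, 4, 5, 15, 7, 12, 9, 13, 11, 8, 10, 14, 17, 16, 3]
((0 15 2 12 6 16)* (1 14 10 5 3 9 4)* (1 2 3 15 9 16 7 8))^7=(0 8 16 7 3 6 15 12 5 2 10 4 14 9 1)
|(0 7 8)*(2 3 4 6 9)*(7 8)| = |(0 8)(2 3 4 6 9)| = 10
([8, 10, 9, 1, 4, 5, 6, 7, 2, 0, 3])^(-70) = (0 2)(1 3 10)(8 9)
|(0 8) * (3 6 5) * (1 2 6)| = |(0 8)(1 2 6 5 3)| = 10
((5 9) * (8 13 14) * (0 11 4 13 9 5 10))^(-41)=((0 11 4 13 14 8 9 10))^(-41)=(0 10 9 8 14 13 4 11)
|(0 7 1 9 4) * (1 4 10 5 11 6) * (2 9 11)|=|(0 7 4)(1 11 6)(2 9 10 5)|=12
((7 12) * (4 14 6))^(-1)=((4 14 6)(7 12))^(-1)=(4 6 14)(7 12)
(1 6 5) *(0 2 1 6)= (0 2 1)(5 6)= [2, 0, 1, 3, 4, 6, 5]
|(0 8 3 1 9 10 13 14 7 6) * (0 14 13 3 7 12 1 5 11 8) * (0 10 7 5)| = 6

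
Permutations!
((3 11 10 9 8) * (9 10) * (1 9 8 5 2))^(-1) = (1 2 5 9)(3 8 11) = ((1 9 5 2)(3 11 8))^(-1)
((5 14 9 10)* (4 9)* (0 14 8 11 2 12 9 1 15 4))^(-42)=((0 14)(1 15 4)(2 12 9 10 5 8 11))^(-42)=(15)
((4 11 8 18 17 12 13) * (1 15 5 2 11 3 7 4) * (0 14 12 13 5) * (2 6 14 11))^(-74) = (0 1 17 8)(3 7 4)(5 14)(6 12)(11 15 13 18)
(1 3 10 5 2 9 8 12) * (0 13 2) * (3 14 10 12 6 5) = (0 13 2 9 8 6 5)(1 14 10 3 12) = [13, 14, 9, 12, 4, 0, 5, 7, 6, 8, 3, 11, 1, 2, 10]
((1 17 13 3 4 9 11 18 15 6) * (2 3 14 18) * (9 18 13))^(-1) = ((1 17 9 11 2 3 4 18 15 6)(13 14))^(-1) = (1 6 15 18 4 3 2 11 9 17)(13 14)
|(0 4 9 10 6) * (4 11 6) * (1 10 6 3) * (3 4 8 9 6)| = 20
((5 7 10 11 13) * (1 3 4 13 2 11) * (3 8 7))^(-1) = (1 10 7 8)(2 11)(3 5 13 4)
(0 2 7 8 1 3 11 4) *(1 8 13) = (0 2 7 13 1 3 11 4) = [2, 3, 7, 11, 0, 5, 6, 13, 8, 9, 10, 4, 12, 1]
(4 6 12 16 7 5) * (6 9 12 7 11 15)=(4 9 12 16 11 15 6 7 5)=[0, 1, 2, 3, 9, 4, 7, 5, 8, 12, 10, 15, 16, 13, 14, 6, 11]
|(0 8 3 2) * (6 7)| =|(0 8 3 2)(6 7)| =4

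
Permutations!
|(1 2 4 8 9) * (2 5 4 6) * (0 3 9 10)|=|(0 3 9 1 5 4 8 10)(2 6)|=8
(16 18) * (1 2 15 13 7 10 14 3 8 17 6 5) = (1 2 15 13 7 10 14 3 8 17 6 5)(16 18) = [0, 2, 15, 8, 4, 1, 5, 10, 17, 9, 14, 11, 12, 7, 3, 13, 18, 6, 16]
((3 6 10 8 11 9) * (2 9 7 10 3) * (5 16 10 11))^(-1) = (2 9)(3 6)(5 8 10 16)(7 11)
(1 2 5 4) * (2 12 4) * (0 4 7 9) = (0 4 1 12 7 9)(2 5) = [4, 12, 5, 3, 1, 2, 6, 9, 8, 0, 10, 11, 7]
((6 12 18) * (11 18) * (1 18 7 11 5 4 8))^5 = (1 4 12 18 8 5 6)(7 11)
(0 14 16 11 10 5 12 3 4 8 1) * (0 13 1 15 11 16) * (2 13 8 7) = (16)(0 14)(1 8 15 11 10 5 12 3 4 7 2 13) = [14, 8, 13, 4, 7, 12, 6, 2, 15, 9, 5, 10, 3, 1, 0, 11, 16]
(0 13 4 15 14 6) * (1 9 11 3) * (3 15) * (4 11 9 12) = (0 13 11 15 14 6)(1 12 4 3) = [13, 12, 2, 1, 3, 5, 0, 7, 8, 9, 10, 15, 4, 11, 6, 14]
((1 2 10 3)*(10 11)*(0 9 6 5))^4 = ((0 9 6 5)(1 2 11 10 3))^4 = (1 3 10 11 2)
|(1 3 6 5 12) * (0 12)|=6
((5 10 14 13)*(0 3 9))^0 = (14)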